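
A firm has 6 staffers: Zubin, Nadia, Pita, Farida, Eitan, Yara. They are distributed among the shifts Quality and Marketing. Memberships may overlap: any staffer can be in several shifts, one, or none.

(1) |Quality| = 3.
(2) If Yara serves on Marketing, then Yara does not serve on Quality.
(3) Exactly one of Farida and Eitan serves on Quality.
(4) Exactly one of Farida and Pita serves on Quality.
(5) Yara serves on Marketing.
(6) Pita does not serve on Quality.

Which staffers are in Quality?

Quality = {Farida, Nadia, Zubin}

From (5): Yara ∈ Marketing.
From (6): Pita ∉ Quality.
(2): Yara ∉ Quality.
(4) (exactly one): Farida ∈ Quality.
(3) (exactly one): Eitan ∉ Quality.
(1): only 3 candidates remain for Quality, so all are in.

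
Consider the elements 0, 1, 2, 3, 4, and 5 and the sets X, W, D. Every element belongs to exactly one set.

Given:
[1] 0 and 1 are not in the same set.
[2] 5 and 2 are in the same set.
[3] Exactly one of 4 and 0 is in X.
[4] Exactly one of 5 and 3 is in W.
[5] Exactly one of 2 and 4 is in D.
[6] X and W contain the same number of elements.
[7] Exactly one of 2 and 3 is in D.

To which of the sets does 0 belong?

0: W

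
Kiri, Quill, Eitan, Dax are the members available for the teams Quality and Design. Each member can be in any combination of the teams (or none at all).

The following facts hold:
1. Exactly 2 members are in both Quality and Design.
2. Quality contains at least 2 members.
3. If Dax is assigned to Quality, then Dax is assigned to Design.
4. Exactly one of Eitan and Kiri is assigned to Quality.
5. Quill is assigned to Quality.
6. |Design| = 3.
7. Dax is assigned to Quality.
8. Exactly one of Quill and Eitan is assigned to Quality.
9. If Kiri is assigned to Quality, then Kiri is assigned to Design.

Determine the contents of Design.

Design = {Dax, Eitan, Kiri}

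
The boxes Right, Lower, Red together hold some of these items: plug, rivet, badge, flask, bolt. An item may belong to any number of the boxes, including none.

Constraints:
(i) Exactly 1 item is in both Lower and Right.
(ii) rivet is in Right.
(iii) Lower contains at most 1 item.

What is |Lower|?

1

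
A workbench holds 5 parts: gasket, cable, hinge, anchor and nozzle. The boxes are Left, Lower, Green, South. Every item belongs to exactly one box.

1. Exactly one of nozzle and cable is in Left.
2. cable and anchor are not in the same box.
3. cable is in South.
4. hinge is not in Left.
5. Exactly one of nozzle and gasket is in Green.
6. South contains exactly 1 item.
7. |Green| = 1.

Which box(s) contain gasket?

gasket: Green

From (3): cable ∈ South.
From (4): hinge ∉ Left.
(1) (exactly one): nozzle ∈ Left.
(2): anchor ∉ South.
(5) (exactly one): gasket ∈ Green.
(6): South already has 1, so the rest are out.
(7): Green already has 1, so the rest are out.
Only one box left: hinge ∈ Lower.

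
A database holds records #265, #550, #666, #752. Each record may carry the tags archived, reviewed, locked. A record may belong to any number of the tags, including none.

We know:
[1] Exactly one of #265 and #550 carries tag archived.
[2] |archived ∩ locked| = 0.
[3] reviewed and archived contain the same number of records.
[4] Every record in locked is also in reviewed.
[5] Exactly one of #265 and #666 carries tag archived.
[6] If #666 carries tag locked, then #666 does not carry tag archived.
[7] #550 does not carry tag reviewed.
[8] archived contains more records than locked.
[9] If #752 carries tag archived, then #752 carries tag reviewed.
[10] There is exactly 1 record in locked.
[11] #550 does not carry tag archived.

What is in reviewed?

reviewed = {#666, #752}

From (7): #550 ∉ reviewed.
From (11): #550 ∉ archived.
(1) (exactly one): #265 ∈ archived.
(4) contrapositive: #550 ∉ locked.
(5) (exactly one): #666 ∉ archived.
Suppose #265 ∈ reviewed: no assignment then satisfies all the clues, so #265 ∉ reviewed.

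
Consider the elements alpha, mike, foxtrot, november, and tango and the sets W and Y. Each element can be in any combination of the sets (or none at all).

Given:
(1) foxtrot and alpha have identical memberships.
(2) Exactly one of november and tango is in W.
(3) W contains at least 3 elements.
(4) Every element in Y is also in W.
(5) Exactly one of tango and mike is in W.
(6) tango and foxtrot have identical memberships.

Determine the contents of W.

W = {alpha, foxtrot, tango}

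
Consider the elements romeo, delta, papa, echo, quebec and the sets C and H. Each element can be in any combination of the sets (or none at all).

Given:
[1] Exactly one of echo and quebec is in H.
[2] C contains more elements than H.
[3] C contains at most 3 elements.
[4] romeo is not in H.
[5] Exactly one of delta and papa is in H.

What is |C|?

3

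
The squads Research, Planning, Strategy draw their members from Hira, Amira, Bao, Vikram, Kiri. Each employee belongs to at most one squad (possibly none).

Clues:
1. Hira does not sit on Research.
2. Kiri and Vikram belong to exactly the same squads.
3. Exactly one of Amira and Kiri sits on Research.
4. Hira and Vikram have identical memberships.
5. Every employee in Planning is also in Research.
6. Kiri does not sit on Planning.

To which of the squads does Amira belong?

From (1): Hira ∉ Research.
From (6): Kiri ∉ Planning.
(2): Vikram matches Kiri: Vikram ∉ Planning.
(4): Vikram matches Hira: Vikram ∉ Research.
(4): Hira matches Vikram: Hira ∉ Planning.
(2): Kiri matches Vikram: Kiri ∉ Research.
(3) (exactly one): Amira ∈ Research.

Amira: Research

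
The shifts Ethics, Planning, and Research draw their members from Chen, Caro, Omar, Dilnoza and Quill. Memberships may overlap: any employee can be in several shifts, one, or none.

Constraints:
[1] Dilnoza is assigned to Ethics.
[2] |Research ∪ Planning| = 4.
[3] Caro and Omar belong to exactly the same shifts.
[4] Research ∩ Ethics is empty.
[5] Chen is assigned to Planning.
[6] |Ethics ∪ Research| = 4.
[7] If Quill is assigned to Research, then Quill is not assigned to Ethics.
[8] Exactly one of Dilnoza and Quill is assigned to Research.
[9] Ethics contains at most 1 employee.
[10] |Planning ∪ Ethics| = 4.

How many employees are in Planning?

3

From (1): Dilnoza ∈ Ethics.
From (5): Chen ∈ Planning.
(4) (disjoint): Dilnoza ∉ Research.
(8) (exactly one): Quill ∈ Research.
(9): Ethics already has 1, so the rest are out.
Suppose Chen ∈ Research: no assignment then satisfies all the clues, so Chen ∉ Research.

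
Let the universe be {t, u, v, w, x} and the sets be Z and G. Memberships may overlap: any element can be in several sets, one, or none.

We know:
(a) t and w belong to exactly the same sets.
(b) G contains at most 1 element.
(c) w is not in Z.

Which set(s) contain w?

From (c): w ∉ Z.
(a): t matches w: t ∉ Z.
Suppose w ∈ G: no assignment then satisfies all the clues, so w ∉ G.

w: none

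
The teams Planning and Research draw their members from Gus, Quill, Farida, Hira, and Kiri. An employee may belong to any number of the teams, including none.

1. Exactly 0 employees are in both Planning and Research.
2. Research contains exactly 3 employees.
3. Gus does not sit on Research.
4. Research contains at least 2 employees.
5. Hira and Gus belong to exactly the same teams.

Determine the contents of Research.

From (3): Gus ∉ Research.
(5): Hira matches Gus: Hira ∉ Research.
(2): only 3 candidates remain for Research, so all are in.

Research = {Farida, Kiri, Quill}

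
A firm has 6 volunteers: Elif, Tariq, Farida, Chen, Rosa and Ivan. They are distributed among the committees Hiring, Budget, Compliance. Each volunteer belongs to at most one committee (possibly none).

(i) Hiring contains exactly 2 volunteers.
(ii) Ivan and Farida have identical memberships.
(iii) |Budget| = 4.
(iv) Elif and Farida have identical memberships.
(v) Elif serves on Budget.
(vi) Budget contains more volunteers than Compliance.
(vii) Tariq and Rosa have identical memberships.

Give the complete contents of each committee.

From (v): Elif ∈ Budget.
(iv): Farida matches Elif: Farida ∉ Hiring.
(iv): Farida matches Elif: Farida ∈ Budget.
(ii): Ivan matches Farida: Ivan ∉ Hiring.
(ii): Ivan matches Farida: Ivan ∈ Budget.
Suppose Tariq ∉ Hiring: no assignment then satisfies all the clues, so Tariq ∈ Hiring.

Hiring = {Rosa, Tariq}; Budget = {Chen, Elif, Farida, Ivan}; Compliance = {}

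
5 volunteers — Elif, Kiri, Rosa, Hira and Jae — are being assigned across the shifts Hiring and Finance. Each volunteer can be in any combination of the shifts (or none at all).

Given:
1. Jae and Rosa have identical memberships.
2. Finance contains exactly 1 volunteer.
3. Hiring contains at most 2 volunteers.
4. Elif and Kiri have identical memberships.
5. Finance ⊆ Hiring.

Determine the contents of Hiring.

Hiring = {Hira}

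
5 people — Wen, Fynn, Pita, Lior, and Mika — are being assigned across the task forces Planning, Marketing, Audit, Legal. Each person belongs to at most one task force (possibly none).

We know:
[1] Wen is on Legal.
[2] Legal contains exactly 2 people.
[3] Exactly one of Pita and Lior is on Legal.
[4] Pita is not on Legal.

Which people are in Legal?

From (1): Wen ∈ Legal.
From (4): Pita ∉ Legal.
(3) (exactly one): Lior ∈ Legal.
(2): Legal already has 2, so the rest are out.

Legal = {Lior, Wen}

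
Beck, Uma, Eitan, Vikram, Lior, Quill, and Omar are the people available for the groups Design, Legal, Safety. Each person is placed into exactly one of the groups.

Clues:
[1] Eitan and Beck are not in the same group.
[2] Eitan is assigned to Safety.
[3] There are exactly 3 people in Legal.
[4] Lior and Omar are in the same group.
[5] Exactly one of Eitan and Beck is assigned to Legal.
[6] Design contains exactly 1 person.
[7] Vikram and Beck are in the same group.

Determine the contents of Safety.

Safety = {Eitan, Lior, Omar}

From (2): Eitan ∈ Safety.
(1): Beck ∉ Safety.
(5) (exactly one): Beck ∈ Legal.
(7): Vikram matches Beck: Vikram ∉ Design.
(7): Vikram matches Beck: Vikram ∈ Legal.
Suppose Uma ∈ Safety: no assignment then satisfies all the clues, so Uma ∉ Safety.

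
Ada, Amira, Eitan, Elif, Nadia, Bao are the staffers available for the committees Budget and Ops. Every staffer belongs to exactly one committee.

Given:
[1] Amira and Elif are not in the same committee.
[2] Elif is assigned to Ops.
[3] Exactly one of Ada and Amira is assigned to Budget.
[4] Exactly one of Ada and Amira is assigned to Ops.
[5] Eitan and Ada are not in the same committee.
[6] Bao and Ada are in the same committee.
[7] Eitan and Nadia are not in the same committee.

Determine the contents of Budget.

From (2): Elif ∈ Ops.
(1): Amira ∉ Ops.
(4) (exactly one): Ada ∈ Ops.
(5): Eitan ∉ Ops.
(6): Bao matches Ada: Bao ∉ Budget.
(6): Bao matches Ada: Bao ∈ Ops.
Only one committee left: Amira ∈ Budget.
Only one committee left: Eitan ∈ Budget.
(7): Nadia ∉ Budget.
Only one committee left: Nadia ∈ Ops.

Budget = {Amira, Eitan}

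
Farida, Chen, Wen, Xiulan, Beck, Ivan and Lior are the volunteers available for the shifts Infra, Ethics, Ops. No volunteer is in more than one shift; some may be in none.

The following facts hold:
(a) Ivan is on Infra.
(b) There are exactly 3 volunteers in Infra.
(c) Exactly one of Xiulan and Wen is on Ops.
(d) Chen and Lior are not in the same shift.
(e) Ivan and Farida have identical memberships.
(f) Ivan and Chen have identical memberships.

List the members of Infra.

Infra = {Chen, Farida, Ivan}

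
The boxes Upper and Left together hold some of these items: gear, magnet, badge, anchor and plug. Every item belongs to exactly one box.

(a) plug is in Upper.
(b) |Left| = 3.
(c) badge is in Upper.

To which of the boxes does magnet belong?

magnet: Left

From (a): plug ∈ Upper.
From (c): badge ∈ Upper.
(b): only 3 candidates remain for Left, so all are in.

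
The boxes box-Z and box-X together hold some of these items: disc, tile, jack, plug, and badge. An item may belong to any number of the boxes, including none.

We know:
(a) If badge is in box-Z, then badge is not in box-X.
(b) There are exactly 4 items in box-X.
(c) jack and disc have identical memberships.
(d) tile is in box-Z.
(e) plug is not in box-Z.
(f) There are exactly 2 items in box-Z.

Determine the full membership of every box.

box-Z = {badge, tile}; box-X = {disc, jack, plug, tile}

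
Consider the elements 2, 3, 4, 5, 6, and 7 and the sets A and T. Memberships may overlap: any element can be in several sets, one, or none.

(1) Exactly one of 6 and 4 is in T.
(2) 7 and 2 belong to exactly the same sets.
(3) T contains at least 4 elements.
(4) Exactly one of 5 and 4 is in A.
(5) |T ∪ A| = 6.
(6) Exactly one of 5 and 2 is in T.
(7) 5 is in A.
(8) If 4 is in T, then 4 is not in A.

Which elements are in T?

T = {2, 3, 4, 7}

From (7): 5 ∈ A.
(4) (exactly one): 4 ∉ A.
Suppose 2 ∉ T: no assignment then satisfies all the clues, so 2 ∈ T.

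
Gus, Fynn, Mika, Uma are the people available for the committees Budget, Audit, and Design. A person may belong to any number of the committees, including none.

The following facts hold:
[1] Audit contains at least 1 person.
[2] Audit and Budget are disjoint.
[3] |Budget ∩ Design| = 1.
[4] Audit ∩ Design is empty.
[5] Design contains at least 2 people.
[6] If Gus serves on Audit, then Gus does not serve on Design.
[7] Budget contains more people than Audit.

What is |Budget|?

2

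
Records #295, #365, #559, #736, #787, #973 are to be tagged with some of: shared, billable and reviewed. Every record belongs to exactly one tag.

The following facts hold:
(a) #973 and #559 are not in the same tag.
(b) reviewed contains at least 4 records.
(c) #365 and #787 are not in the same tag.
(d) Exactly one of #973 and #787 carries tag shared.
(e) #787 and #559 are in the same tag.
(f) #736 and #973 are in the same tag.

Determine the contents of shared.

shared = {#559, #787}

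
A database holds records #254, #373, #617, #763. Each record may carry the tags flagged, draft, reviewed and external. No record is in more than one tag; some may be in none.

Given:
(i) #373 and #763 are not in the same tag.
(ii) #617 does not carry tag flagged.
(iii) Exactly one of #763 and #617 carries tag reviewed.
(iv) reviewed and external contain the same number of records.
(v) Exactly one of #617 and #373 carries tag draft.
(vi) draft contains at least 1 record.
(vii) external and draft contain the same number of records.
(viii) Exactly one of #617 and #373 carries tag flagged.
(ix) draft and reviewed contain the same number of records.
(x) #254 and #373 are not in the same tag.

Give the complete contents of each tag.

flagged = {#373}; draft = {#617}; reviewed = {#763}; external = {#254}

From (ii): #617 ∉ flagged.
(viii) (exactly one): #373 ∈ flagged.
(x): #254 ∉ flagged.
(i): #763 ∉ flagged.
(v) (exactly one): #617 ∈ draft.
(iii) (exactly one): #763 ∈ reviewed.
Suppose #254 ∈ draft: no assignment then satisfies all the clues, so #254 ∉ draft.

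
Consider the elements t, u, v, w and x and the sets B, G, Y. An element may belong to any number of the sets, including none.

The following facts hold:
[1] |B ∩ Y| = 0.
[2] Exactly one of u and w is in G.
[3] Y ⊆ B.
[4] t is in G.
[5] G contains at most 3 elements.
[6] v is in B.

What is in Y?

Y = {}

From (4): t ∈ G.
From (6): v ∈ B.
Suppose t ∈ Y: no assignment then satisfies all the clues, so t ∉ Y.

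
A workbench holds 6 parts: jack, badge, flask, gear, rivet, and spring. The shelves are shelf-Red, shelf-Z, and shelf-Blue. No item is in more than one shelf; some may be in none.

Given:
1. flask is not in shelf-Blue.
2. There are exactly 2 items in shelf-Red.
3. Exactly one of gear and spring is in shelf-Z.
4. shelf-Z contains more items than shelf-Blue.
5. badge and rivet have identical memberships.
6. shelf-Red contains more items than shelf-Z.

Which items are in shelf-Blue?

shelf-Blue = {}

From (1): flask ∉ shelf-Blue.
Suppose jack ∈ shelf-Blue: no assignment then satisfies all the clues, so jack ∉ shelf-Blue.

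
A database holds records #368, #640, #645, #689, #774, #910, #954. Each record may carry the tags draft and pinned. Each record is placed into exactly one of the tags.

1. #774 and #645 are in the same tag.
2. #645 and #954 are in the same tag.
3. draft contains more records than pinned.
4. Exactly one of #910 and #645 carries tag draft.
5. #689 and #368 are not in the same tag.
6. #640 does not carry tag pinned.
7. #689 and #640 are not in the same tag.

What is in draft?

draft = {#368, #640, #645, #774, #954}

From (6): #640 ∉ pinned.
Only one tag left: #640 ∈ draft.
(7): #689 ∉ draft.
Only one tag left: #689 ∈ pinned.
(5): #368 ∉ pinned.
Only one tag left: #368 ∈ draft.
Suppose #645 ∉ draft: no assignment then satisfies all the clues, so #645 ∈ draft.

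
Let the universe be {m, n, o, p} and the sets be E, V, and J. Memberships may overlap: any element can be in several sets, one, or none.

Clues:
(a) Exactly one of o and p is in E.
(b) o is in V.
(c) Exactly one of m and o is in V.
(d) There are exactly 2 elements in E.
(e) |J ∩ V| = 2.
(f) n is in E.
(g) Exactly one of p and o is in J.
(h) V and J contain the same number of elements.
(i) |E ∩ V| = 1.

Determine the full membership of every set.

E = {n, p}; V = {n, o}; J = {n, o}

From (b): o ∈ V.
From (f): n ∈ E.
(c) (exactly one): m ∉ V.
Suppose m ∈ E: no assignment then satisfies all the clues, so m ∉ E.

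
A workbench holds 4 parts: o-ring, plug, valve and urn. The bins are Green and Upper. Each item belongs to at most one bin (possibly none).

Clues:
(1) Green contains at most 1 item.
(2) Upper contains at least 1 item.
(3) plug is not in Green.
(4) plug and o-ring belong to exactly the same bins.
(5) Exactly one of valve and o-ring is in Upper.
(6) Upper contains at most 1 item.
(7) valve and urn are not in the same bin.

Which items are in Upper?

Upper = {valve}

From (3): plug ∉ Green.
(4): o-ring matches plug: o-ring ∉ Green.
Suppose o-ring ∈ Upper: no assignment then satisfies all the clues, so o-ring ∉ Upper.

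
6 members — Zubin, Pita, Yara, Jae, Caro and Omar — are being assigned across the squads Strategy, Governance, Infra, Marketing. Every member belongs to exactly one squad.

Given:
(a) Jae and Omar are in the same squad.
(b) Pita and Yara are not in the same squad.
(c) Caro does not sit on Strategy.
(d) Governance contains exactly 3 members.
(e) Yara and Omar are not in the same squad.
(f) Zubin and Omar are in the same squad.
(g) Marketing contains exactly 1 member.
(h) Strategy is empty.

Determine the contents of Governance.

Governance = {Jae, Omar, Zubin}

From (c): Caro ∉ Strategy.
(h): Strategy already has 0, so the rest are out.
Suppose Zubin ∉ Governance: no assignment then satisfies all the clues, so Zubin ∈ Governance.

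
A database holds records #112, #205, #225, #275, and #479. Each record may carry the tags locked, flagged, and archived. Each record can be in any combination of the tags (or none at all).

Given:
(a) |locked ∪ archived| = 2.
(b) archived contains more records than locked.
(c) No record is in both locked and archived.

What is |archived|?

2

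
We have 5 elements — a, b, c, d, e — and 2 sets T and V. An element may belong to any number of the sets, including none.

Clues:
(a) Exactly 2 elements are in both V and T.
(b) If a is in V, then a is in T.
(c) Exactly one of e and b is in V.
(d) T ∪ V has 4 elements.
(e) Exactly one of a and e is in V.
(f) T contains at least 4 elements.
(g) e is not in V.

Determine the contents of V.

V = {a, b}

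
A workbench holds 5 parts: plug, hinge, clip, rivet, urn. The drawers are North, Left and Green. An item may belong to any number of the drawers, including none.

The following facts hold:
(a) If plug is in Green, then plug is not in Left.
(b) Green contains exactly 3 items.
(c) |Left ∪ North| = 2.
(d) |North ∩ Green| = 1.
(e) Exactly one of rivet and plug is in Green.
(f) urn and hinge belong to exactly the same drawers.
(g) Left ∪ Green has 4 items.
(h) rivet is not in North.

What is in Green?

Green = {hinge, plug, urn}

From (h): rivet ∉ North.
Suppose plug ∉ Green: no assignment then satisfies all the clues, so plug ∈ Green.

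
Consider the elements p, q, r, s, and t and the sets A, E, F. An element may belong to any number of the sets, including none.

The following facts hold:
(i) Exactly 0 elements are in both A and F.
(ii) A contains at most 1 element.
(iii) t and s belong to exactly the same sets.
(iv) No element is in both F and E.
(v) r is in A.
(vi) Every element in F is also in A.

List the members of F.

From (v): r ∈ A.
(ii): A already has 1, so the rest are out.
(vi) contrapositive: p ∉ F.
(vi) contrapositive: q ∉ F.
(vi) contrapositive: s ∉ F.
(vi) contrapositive: t ∉ F.
Suppose r ∈ F: no assignment then satisfies all the clues, so r ∉ F.

F = {}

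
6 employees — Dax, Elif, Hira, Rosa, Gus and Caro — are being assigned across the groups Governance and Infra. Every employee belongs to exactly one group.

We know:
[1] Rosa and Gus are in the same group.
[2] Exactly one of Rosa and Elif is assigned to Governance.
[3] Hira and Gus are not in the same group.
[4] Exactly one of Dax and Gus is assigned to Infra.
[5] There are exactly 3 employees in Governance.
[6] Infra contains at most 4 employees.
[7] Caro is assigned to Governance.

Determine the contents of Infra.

Infra = {Dax, Elif, Hira}

From (7): Caro ∈ Governance.
Suppose Dax ∉ Infra: no assignment then satisfies all the clues, so Dax ∈ Infra.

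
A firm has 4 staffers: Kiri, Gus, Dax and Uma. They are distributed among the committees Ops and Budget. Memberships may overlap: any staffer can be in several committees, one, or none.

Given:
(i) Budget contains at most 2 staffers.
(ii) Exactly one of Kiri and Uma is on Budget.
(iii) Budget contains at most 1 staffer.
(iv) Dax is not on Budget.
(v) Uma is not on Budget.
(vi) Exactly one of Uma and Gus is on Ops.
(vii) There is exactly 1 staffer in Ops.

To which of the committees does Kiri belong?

Kiri: Budget

From (iv): Dax ∉ Budget.
From (v): Uma ∉ Budget.
(ii) (exactly one): Kiri ∈ Budget.
(iii): Budget already has 1, so the rest are out.
Suppose Kiri ∈ Ops: no assignment then satisfies all the clues, so Kiri ∉ Ops.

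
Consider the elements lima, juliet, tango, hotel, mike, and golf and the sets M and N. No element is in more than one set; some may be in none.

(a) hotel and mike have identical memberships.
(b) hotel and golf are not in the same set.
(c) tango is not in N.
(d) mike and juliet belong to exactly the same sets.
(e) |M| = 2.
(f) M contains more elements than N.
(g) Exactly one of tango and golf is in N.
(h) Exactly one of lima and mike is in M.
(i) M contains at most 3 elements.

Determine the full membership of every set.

M = {lima, tango}; N = {golf}

From (c): tango ∉ N.
(g) (exactly one): golf ∈ N.
(b): hotel ∉ N.
(a): mike matches hotel: mike ∉ N.
(d): juliet matches mike: juliet ∉ N.
Suppose lima ∉ M: no assignment then satisfies all the clues, so lima ∈ M.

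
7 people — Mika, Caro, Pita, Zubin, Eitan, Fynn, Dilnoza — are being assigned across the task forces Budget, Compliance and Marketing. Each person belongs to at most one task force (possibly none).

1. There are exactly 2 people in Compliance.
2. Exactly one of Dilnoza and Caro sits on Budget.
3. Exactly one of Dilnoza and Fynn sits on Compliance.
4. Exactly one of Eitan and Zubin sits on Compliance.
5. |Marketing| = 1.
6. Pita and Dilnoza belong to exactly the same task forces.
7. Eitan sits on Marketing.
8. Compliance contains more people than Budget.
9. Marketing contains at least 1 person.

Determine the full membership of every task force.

From (7): Eitan ∈ Marketing.
(4) (exactly one): Zubin ∈ Compliance.
(5): Marketing already has 1, so the rest are out.
Suppose Mika ∈ Budget: no assignment then satisfies all the clues, so Mika ∉ Budget.

Budget = {Caro}; Compliance = {Fynn, Zubin}; Marketing = {Eitan}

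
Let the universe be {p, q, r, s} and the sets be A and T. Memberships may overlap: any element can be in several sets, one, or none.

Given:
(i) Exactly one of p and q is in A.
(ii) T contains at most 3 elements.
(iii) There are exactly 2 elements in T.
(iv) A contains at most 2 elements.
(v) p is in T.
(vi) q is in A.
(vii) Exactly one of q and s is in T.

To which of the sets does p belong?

From (v): p ∈ T.
From (vi): q ∈ A.
(i) (exactly one): p ∉ A.

p: T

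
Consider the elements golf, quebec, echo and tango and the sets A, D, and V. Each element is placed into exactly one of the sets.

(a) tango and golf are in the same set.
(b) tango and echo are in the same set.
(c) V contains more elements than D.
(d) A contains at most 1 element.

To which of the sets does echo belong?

echo: V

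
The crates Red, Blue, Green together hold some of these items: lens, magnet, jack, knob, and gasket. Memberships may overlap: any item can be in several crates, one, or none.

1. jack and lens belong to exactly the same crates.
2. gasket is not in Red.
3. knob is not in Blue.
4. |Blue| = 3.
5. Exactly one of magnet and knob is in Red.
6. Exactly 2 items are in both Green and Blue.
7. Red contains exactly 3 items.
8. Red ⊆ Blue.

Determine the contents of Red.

From (2): gasket ∉ Red.
From (3): knob ∉ Blue.
(8) contrapositive: knob ∉ Red.
(5) (exactly one): magnet ∈ Red.
(7): only 3 candidates remain for Red, so all are in.
(8) with lens ∈ Red: lens ∈ Blue.
(8) with magnet ∈ Red: magnet ∈ Blue.
(8) with jack ∈ Red: jack ∈ Blue.
(4): Blue already has 3, so the rest are out.

Red = {jack, lens, magnet}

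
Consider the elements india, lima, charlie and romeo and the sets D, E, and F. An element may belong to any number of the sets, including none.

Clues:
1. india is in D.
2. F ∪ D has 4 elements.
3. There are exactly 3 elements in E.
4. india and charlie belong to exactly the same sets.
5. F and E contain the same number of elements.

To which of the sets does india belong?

india: D, E, F

From (1): india ∈ D.
(4): charlie matches india: charlie ∈ D.
Suppose india ∉ E: no assignment then satisfies all the clues, so india ∈ E.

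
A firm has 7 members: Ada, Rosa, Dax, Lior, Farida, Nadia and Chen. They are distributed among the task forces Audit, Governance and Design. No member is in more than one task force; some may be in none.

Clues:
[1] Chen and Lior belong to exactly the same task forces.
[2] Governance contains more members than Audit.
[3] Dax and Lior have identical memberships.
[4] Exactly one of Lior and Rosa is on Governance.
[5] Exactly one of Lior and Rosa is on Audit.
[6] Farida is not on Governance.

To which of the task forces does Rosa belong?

From (6): Farida ∉ Governance.
Suppose Rosa ∉ Audit: no assignment then satisfies all the clues, so Rosa ∈ Audit.

Rosa: Audit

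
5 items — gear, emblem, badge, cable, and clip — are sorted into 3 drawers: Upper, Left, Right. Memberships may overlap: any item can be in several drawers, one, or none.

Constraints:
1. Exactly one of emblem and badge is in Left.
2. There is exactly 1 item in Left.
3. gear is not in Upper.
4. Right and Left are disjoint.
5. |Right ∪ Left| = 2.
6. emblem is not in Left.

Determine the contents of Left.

Left = {badge}

From (3): gear ∉ Upper.
From (6): emblem ∉ Left.
(1) (exactly one): badge ∈ Left.
(2): Left already has 1, so the rest are out.
(4) (disjoint): badge ∉ Right.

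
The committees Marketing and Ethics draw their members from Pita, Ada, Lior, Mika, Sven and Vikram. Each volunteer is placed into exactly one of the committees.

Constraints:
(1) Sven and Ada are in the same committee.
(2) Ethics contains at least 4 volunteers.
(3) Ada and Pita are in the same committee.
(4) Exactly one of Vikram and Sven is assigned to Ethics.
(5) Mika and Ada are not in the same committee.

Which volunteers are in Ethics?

Ethics = {Ada, Lior, Pita, Sven}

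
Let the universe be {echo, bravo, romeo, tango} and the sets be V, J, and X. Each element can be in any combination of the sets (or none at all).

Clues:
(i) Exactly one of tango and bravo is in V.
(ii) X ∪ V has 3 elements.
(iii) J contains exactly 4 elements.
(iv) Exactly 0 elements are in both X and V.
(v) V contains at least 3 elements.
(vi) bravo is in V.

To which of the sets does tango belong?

From (vi): bravo ∈ V.
(i) (exactly one): tango ∉ V.
(iii): only 4 candidates remain for J, so all are in.
(v): only 3 candidates remain for V, so all are in.
Suppose tango ∈ X: no assignment then satisfies all the clues, so tango ∉ X.

tango: J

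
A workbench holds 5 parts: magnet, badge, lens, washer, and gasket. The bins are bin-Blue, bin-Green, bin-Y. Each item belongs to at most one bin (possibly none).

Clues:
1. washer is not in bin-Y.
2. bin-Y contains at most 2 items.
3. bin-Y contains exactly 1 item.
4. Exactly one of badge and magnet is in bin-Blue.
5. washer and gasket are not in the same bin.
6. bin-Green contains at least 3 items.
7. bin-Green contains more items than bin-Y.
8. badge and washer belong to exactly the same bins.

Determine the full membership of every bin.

bin-Blue = {magnet}; bin-Green = {badge, lens, washer}; bin-Y = {gasket}

From (1): washer ∉ bin-Y.
(8): badge matches washer: badge ∉ bin-Y.
Suppose magnet ∉ bin-Blue: no assignment then satisfies all the clues, so magnet ∈ bin-Blue.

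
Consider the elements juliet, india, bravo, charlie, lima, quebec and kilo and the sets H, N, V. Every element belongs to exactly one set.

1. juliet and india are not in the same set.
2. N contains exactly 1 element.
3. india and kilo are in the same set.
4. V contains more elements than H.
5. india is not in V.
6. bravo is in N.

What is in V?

V = {charlie, juliet, lima, quebec}

From (5): india ∉ V.
From (6): bravo ∈ N.
(2): N already has 1, so the rest are out.
(3): kilo matches india: kilo ∉ V.
Only one set left: india ∈ H.
Only one set left: kilo ∈ H.
(1): juliet ∉ H.
Only one set left: juliet ∈ V.
Suppose charlie ∉ V: no assignment then satisfies all the clues, so charlie ∈ V.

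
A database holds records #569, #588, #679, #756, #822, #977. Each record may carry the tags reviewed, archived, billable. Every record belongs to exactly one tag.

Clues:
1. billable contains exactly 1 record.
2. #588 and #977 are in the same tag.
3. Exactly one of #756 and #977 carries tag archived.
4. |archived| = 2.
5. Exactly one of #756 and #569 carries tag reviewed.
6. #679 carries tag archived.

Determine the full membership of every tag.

reviewed = {#569, #588, #977}; archived = {#679, #756}; billable = {#822}

From (6): #679 ∈ archived.
Suppose #569 ∉ reviewed: no assignment then satisfies all the clues, so #569 ∈ reviewed.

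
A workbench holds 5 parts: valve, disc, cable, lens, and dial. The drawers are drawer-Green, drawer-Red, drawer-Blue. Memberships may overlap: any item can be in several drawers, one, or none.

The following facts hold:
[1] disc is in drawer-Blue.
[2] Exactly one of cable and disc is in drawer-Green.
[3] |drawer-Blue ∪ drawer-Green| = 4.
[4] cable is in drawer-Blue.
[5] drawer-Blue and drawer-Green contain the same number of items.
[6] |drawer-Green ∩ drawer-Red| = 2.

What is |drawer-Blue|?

3

From (1): disc ∈ drawer-Blue.
From (4): cable ∈ drawer-Blue.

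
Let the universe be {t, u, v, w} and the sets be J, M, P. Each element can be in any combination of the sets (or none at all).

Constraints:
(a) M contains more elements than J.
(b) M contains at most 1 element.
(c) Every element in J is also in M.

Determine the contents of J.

J = {}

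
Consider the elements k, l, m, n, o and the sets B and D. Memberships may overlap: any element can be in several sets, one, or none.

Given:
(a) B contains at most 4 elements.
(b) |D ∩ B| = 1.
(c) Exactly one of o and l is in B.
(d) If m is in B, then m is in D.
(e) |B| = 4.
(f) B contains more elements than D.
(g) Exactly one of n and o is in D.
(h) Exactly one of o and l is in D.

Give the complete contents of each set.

B = {k, l, m, n}; D = {m, o}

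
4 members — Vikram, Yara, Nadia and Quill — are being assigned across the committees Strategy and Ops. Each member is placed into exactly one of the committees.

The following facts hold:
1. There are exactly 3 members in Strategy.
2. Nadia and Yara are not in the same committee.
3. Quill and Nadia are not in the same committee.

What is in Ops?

Ops = {Nadia}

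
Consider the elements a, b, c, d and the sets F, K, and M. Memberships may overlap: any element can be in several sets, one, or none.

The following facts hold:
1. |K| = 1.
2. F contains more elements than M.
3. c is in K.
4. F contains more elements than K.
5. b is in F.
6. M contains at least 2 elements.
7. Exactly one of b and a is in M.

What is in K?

K = {c}

From (3): c ∈ K.
From (5): b ∈ F.
(1): K already has 1, so the rest are out.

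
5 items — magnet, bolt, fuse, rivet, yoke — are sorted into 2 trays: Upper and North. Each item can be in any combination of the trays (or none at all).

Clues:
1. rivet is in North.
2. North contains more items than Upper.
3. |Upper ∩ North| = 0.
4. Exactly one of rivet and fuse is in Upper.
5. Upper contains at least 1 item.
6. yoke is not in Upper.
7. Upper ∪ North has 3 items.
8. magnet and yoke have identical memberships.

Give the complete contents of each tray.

Upper = {fuse}; North = {bolt, rivet}

From (1): rivet ∈ North.
From (6): yoke ∉ Upper.
(8): magnet matches yoke: magnet ∉ Upper.
Suppose magnet ∈ North: no assignment then satisfies all the clues, so magnet ∉ North.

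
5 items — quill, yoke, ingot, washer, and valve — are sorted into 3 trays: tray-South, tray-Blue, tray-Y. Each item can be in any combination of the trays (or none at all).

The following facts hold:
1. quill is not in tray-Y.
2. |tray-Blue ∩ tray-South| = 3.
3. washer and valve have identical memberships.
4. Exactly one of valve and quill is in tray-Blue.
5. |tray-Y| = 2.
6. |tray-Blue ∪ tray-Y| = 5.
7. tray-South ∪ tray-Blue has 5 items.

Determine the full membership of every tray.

tray-South = {ingot, quill, valve, washer, yoke}; tray-Blue = {ingot, quill, yoke}; tray-Y = {valve, washer}

From (1): quill ∉ tray-Y.
Suppose quill ∉ tray-South: no assignment then satisfies all the clues, so quill ∈ tray-South.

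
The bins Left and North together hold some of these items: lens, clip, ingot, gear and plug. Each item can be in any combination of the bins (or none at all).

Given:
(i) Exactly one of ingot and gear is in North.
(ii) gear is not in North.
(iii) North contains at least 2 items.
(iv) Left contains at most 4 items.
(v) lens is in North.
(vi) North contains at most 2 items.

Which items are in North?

From (ii): gear ∉ North.
From (v): lens ∈ North.
(i) (exactly one): ingot ∈ North.
(vi): North already has 2, so the rest are out.

North = {ingot, lens}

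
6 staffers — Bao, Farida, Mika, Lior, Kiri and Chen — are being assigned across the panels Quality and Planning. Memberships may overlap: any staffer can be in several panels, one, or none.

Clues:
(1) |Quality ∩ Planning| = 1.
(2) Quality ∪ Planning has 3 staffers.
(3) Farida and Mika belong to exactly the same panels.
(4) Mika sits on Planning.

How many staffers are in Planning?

3

From (4): Mika ∈ Planning.
(3): Farida matches Mika: Farida ∈ Planning.
Suppose Farida ∈ Quality: no assignment then satisfies all the clues, so Farida ∉ Quality.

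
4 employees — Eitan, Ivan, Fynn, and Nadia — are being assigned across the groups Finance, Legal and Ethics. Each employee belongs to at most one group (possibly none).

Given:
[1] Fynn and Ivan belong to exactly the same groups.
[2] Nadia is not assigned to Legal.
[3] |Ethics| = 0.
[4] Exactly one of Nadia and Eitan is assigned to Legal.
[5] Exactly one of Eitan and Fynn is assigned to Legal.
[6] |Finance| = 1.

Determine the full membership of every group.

Finance = {Nadia}; Legal = {Eitan}; Ethics = {}

From (2): Nadia ∉ Legal.
(3): Ethics already has 0, so the rest are out.
(4) (exactly one): Eitan ∈ Legal.
(5) (exactly one): Fynn ∉ Legal.
(1): Ivan matches Fynn: Ivan ∉ Legal.
Suppose Ivan ∈ Finance: no assignment then satisfies all the clues, so Ivan ∉ Finance.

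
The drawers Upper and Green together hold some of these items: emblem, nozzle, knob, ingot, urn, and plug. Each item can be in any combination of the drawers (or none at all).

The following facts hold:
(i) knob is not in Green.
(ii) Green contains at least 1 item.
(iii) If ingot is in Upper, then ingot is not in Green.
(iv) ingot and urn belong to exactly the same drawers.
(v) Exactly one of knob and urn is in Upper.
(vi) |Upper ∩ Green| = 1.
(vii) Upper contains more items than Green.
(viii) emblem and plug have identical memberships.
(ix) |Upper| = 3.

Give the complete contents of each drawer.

From (i): knob ∉ Green.
Suppose emblem ∈ Upper: no assignment then satisfies all the clues, so emblem ∉ Upper.

Upper = {ingot, nozzle, urn}; Green = {nozzle}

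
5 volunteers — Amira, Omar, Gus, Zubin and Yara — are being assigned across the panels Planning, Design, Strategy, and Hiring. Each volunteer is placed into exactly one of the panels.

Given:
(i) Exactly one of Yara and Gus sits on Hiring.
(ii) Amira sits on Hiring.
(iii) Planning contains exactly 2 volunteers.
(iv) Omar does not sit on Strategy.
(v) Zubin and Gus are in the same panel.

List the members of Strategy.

Strategy = {}

From (ii): Amira ∈ Hiring.
From (iv): Omar ∉ Strategy.
Suppose Gus ∈ Strategy: no assignment then satisfies all the clues, so Gus ∉ Strategy.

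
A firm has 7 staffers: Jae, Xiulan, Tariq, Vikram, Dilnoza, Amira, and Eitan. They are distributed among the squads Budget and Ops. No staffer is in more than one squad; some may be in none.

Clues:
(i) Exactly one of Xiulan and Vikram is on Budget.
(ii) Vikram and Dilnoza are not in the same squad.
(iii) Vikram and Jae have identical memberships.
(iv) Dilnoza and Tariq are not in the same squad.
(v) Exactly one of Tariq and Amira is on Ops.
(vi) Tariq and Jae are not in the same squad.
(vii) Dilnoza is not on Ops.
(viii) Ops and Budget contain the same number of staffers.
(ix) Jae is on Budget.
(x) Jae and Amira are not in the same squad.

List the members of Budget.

Budget = {Jae, Vikram}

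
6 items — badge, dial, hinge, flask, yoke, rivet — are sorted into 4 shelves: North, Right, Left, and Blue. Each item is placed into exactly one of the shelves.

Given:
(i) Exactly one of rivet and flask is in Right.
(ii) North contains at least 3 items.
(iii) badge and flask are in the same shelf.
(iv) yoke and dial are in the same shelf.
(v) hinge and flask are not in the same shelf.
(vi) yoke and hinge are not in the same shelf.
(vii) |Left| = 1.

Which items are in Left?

Left = {hinge}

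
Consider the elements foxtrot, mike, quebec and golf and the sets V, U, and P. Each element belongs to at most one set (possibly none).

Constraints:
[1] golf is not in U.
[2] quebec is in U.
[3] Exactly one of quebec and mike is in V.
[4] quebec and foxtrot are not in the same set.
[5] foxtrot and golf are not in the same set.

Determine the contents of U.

U = {quebec}

From (1): golf ∉ U.
From (2): quebec ∈ U.
(3) (exactly one): mike ∈ V.
(4): foxtrot ∉ U.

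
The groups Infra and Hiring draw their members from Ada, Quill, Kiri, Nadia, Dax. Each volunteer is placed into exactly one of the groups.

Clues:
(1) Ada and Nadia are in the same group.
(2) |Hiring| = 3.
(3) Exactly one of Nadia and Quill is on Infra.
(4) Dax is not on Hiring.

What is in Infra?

From (4): Dax ∉ Hiring.
Only one group left: Dax ∈ Infra.
Suppose Ada ∈ Infra: no assignment then satisfies all the clues, so Ada ∉ Infra.

Infra = {Dax, Quill}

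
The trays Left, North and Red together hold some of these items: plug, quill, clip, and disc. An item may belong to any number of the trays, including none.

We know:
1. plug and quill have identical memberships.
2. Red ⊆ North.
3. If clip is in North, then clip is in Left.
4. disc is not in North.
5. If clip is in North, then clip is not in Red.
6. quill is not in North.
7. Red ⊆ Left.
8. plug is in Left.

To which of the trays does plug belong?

plug: Left

From (4): disc ∉ North.
From (6): quill ∉ North.
From (8): plug ∈ Left.
(1): quill matches plug: quill ∈ Left.
(1): plug matches quill: plug ∉ North.
(2) contrapositive: plug ∉ Red.
(2) contrapositive: quill ∉ Red.
(2) contrapositive: disc ∉ Red.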